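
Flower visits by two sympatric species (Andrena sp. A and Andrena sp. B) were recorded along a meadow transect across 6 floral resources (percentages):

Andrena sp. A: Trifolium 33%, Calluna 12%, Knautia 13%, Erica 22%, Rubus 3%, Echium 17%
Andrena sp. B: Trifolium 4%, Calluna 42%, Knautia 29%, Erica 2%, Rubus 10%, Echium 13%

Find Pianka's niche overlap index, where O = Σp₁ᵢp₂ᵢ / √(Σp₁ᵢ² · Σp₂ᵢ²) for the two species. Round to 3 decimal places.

0.520

Convert percentages to proportions (divide by 100).
Σ p₁ᵢp₂ᵢ = 0.0132 + 0.0504 + 0.0377 + 0.0044 + 0.0030 + 0.0221 = 0.1308
Σp_1ᵢ² = 0.33² + 0.12² + 0.13² + 0.22² + 0.03² + 0.17² = 0.1089 + 0.0144 + 0.0169 + 0.0484 + 0.0009 + 0.0289 = 0.2184
Σp_2ᵢ² = 0.04² + 0.42² + 0.29² + 0.02² + 0.10² + 0.13² = 0.0016 + 0.1764 + 0.0841 + 0.0004 + 0.0100 + 0.0169 = 0.2894
O = 0.1308 / √(0.2184 × 0.2894) = 0.1308 / 0.251406 = 0.52027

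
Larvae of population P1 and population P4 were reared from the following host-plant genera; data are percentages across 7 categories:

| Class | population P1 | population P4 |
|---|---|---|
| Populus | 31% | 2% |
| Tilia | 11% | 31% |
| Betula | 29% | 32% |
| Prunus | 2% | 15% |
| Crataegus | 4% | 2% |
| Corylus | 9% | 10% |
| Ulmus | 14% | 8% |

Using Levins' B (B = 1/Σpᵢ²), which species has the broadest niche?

population P1

Convert percentages to proportions (divide by 100).
Σp_P1ᵢ² = 0.31² + 0.11² + 0.29² + 0.02² + 0.04² + 0.09² + 0.14² = 0.0961 + 0.0121 + 0.0841 + 0.0004 + 0.0016 + 0.0081 + 0.0196 = 0.2220
B_P1 = 1 / 0.2220 = 4.5045
Σp_P4ᵢ² = 0.02² + 0.31² + 0.32² + 0.15² + 0.02² + 0.10² + 0.08² = 0.0004 + 0.0961 + 0.1024 + 0.0225 + 0.0004 + 0.0100 + 0.0064 = 0.2382
B_P4 = 1 / 0.2382 = 4.1982
Highest B → broadest niche (most generalist): population P1 (B = 4.50).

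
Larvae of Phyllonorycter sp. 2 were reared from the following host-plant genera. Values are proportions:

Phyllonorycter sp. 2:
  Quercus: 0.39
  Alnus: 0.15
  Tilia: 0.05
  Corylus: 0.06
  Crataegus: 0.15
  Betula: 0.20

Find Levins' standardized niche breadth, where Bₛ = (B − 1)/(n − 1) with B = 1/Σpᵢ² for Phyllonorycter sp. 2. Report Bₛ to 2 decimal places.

Σpᵢ² = 0.39² + 0.15² + 0.05² + 0.06² + 0.15² + 0.20² = 0.1521 + 0.0225 + 0.0025 + 0.0036 + 0.0225 + 0.0400 = 0.2432
B = 1 / 0.2432 = 4.1118
Bₛ = (B − 1)/(n − 1) = (4.1118 − 1)/(6 − 1) = 3.1118/5 = 0.6224

0.62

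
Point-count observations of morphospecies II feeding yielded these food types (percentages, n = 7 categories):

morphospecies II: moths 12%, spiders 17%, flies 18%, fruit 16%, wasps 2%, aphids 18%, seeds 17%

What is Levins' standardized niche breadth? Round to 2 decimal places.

0.86

Convert percentages to proportions (divide by 100).
Σpᵢ² = 0.12² + 0.17² + 0.18² + 0.16² + 0.02² + 0.18² + 0.17² = 0.0144 + 0.0289 + 0.0324 + 0.0256 + 0.0004 + 0.0324 + 0.0289 = 0.1630
B = 1 / 0.1630 = 6.1350
Bₛ = (B − 1)/(n − 1) = (6.1350 − 1)/(7 − 1) = 5.1350/6 = 0.8558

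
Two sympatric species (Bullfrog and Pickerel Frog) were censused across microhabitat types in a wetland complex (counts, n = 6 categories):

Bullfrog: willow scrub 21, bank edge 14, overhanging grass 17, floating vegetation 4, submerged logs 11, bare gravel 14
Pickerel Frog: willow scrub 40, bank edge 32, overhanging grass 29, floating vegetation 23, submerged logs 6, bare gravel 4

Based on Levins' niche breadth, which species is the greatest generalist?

Bullfrog

Proportions for Bullfrog (n=81): 21/81=0.2593, 14/81=0.1728, 17/81=0.2099, 4/81=0.0494, 11/81=0.1358, 14/81=0.1728
Proportions for Pickerel Frog (n=134): 40/134=0.2985, 32/134=0.2388, 29/134=0.2164, 23/134=0.1716, 6/134=0.0448, 4/134=0.0299
Σp_Bullᵢ² = 0.2593² + 0.1728² + 0.2099² + 0.0494² + 0.1358² + 0.1728² = 0.067236 + 0.029860 + 0.044058 + 0.002440 + 0.018442 + 0.029860 = 0.191896
B_Bull = 1 / 0.191896 = 5.2112
Σp_Frogᵢ² = 0.2985² + 0.2388² + 0.2164² + 0.1716² + 0.0448² + 0.0299² = 0.089102 + 0.057025 + 0.046829 + 0.029447 + 0.002007 + 0.000894 = 0.225304
B_Frog = 1 / 0.225304 = 4.4384
Highest B → broadest niche (most generalist): Bullfrog (B = 5.21).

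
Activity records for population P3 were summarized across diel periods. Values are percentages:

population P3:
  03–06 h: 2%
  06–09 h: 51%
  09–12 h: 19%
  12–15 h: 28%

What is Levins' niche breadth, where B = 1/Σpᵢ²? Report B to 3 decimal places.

Convert percentages to proportions (divide by 100).
Σpᵢ² = 0.02² + 0.51² + 0.19² + 0.28² = 0.0004 + 0.2601 + 0.0361 + 0.0784 = 0.3750
B = 1 / 0.3750 = 2.66667

2.667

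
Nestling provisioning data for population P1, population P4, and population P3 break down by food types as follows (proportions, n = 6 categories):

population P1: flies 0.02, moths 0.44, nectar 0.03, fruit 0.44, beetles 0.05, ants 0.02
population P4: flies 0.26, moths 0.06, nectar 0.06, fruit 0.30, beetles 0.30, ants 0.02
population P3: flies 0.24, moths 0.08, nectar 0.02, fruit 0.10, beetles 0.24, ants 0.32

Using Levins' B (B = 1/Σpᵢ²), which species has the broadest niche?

population P3

Σp_P1ᵢ² = 0.02² + 0.44² + 0.03² + 0.44² + 0.05² + 0.02² = 0.0004 + 0.1936 + 0.0009 + 0.1936 + 0.0025 + 0.0004 = 0.3914
B_P1 = 1 / 0.3914 = 2.5549
Σp_P4ᵢ² = 0.26² + 0.06² + 0.06² + 0.30² + 0.30² + 0.02² = 0.0676 + 0.0036 + 0.0036 + 0.0900 + 0.0900 + 0.0004 = 0.2552
B_P4 = 1 / 0.2552 = 3.9185
Σp_P3ᵢ² = 0.24² + 0.08² + 0.02² + 0.10² + 0.24² + 0.32² = 0.0576 + 0.0064 + 0.0004 + 0.0100 + 0.0576 + 0.1024 = 0.2344
B_P3 = 1 / 0.2344 = 4.2662
Highest B → broadest niche (most generalist): population P3 (B = 4.27).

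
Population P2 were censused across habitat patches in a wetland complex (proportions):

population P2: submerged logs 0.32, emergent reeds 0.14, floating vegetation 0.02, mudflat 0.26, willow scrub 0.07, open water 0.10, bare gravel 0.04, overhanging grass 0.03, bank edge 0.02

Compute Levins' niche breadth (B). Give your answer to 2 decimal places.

Σpᵢ² = 0.32² + 0.14² + 0.02² + 0.26² + 0.07² + 0.10² + 0.04² + 0.03² + 0.02² = 0.1024 + 0.0196 + 0.0004 + 0.0676 + 0.0049 + 0.0100 + 0.0016 + 0.0009 + 0.0004 = 0.2078
B = 1 / 0.2078 = 4.8123

4.81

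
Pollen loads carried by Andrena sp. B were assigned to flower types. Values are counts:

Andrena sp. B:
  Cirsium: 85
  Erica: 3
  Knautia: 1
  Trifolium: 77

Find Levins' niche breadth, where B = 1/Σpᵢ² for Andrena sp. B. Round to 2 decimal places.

2.09

Proportions for Andrena sp. B (n=166): 85/166=0.5120, 3/166=0.0181, 1/166=0.0060, 77/166=0.4639
Σpᵢ² = 0.5120² + 0.0181² + 0.0060² + 0.4639² = 0.262144 + 0.000328 + 0.000036 + 0.215203 = 0.477711
B = 1 / 0.477711 = 2.0933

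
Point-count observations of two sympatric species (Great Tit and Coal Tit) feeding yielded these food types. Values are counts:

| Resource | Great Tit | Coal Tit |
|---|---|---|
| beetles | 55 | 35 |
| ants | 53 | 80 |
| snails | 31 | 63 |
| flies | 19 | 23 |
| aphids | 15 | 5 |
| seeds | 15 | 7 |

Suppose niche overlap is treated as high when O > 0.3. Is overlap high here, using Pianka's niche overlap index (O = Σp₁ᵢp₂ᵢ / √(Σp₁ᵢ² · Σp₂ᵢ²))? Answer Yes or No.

Proportions for Great Tit (n=188): 55/188=0.2926, 53/188=0.2819, 31/188=0.1649, 19/188=0.1011, 15/188=0.0798, 15/188=0.0798
Proportions for Coal Tit (n=213): 35/213=0.1643, 80/213=0.3756, 63/213=0.2958, 23/213=0.1080, 5/213=0.0235, 7/213=0.0329
Σ p₁ᵢp₂ᵢ = 0.048074 + 0.105882 + 0.048777 + 0.010919 + 0.001875 + 0.002625 = 0.218152
Σp_1ᵢ² = 0.2926² + 0.2819² + 0.1649² + 0.1011² + 0.0798² + 0.0798² = 0.085615 + 0.079468 + 0.027192 + 0.010221 + 0.006368 + 0.006368 = 0.215232
Σp_2ᵢ² = 0.1643² + 0.3756² + 0.2958² + 0.1080² + 0.0235² + 0.0329² = 0.026994 + 0.141075 + 0.087498 + 0.011664 + 0.000552 + 0.001082 = 0.268865
O = 0.218152 / √(0.215232 × 0.268865) = 0.218152 / 0.2405584 = 0.9069
O = 0.9069 > 0.3 → Yes.

Yes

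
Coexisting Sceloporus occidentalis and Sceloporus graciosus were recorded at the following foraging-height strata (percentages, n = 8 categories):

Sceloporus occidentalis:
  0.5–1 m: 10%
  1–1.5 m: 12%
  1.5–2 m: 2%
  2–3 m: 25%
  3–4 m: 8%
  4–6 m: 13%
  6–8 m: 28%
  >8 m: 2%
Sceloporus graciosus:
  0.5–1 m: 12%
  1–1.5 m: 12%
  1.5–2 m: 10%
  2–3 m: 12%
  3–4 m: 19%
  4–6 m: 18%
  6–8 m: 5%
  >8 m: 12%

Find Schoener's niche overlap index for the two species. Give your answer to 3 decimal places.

Convert percentages to proportions (divide by 100).
Σ|p₁ᵢ − p₂ᵢ| = 0.02 + 0.00 + 0.08 + 0.13 + 0.11 + 0.05 + 0.23 + 0.10 = 0.72
D = 1 − ½ × 0.72 = 1 − 0.360 = 0.64000

0.640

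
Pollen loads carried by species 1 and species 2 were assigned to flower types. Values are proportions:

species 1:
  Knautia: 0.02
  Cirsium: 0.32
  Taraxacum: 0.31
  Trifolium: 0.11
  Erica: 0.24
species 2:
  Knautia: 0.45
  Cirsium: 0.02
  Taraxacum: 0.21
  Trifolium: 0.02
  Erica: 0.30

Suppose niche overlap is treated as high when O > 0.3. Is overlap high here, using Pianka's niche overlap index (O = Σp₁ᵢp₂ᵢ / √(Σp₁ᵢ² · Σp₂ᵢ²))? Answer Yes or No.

Yes

Σ p₁ᵢp₂ᵢ = 0.0090 + 0.0064 + 0.0651 + 0.0022 + 0.0720 = 0.1547
Σp_1ᵢ² = 0.02² + 0.32² + 0.31² + 0.11² + 0.24² = 0.0004 + 0.1024 + 0.0961 + 0.0121 + 0.0576 = 0.2686
Σp_2ᵢ² = 0.45² + 0.02² + 0.21² + 0.02² + 0.30² = 0.2025 + 0.0004 + 0.0441 + 0.0004 + 0.0900 = 0.3374
O = 0.1547 / √(0.2686 × 0.3374) = 0.1547 / 0.30104 = 0.5139
O = 0.5139 > 0.3 → Yes.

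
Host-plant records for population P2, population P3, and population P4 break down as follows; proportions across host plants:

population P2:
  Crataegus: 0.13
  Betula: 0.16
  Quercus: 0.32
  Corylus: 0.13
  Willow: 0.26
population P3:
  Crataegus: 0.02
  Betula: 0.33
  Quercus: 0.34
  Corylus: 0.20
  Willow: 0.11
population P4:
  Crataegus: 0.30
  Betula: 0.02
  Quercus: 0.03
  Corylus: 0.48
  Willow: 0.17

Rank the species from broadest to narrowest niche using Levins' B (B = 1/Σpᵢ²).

population P2 > population P3 > population P4

Σp_P2ᵢ² = 0.13² + 0.16² + 0.32² + 0.13² + 0.26² = 0.0169 + 0.0256 + 0.1024 + 0.0169 + 0.0676 = 0.2294
B_P2 = 1 / 0.2294 = 4.3592
Σp_P3ᵢ² = 0.02² + 0.33² + 0.34² + 0.20² + 0.11² = 0.0004 + 0.1089 + 0.1156 + 0.0400 + 0.0121 = 0.2770
B_P3 = 1 / 0.2770 = 3.6101
Σp_P4ᵢ² = 0.30² + 0.02² + 0.03² + 0.48² + 0.17² = 0.0900 + 0.0004 + 0.0009 + 0.2304 + 0.0289 = 0.3506
B_P4 = 1 / 0.3506 = 2.8523
Ranking by B (broadest → narrowest): population P2 (4.36) > population P3 (3.61) > population P4 (2.85)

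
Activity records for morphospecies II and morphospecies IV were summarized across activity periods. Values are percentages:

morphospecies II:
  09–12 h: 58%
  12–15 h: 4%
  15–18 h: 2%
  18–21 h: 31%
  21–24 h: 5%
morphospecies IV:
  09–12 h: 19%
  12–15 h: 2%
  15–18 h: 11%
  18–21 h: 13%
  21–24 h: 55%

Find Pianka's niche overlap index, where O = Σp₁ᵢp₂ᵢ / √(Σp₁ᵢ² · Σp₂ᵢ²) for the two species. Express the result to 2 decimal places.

Convert percentages to proportions (divide by 100).
Σ p₁ᵢp₂ᵢ = 0.1102 + 0.0008 + 0.0022 + 0.0403 + 0.0275 = 0.1810
Σp_1ᵢ² = 0.58² + 0.04² + 0.02² + 0.31² + 0.05² = 0.3364 + 0.0016 + 0.0004 + 0.0961 + 0.0025 = 0.4370
Σp_2ᵢ² = 0.19² + 0.02² + 0.11² + 0.13² + 0.55² = 0.0361 + 0.0004 + 0.0121 + 0.0169 + 0.3025 = 0.3680
O = 0.1810 / √(0.4370 × 0.3680) = 0.1810 / 0.40102 = 0.4513

0.45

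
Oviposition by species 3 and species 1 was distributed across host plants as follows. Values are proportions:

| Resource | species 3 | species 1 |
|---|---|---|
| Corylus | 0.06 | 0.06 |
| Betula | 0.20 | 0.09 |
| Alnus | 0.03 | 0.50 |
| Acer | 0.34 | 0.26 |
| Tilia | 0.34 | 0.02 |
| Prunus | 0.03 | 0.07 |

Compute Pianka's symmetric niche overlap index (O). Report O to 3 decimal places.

0.440

Σ p₁ᵢp₂ᵢ = 0.0036 + 0.0180 + 0.0150 + 0.0884 + 0.0068 + 0.0021 = 0.1339
Σp_1ᵢ² = 0.06² + 0.20² + 0.03² + 0.34² + 0.34² + 0.03² = 0.0036 + 0.0400 + 0.0009 + 0.1156 + 0.1156 + 0.0009 = 0.2766
Σp_2ᵢ² = 0.06² + 0.09² + 0.50² + 0.26² + 0.02² + 0.07² = 0.0036 + 0.0081 + 0.2500 + 0.0676 + 0.0004 + 0.0049 = 0.3346
O = 0.1339 / √(0.2766 × 0.3346) = 0.1339 / 0.304221 = 0.44014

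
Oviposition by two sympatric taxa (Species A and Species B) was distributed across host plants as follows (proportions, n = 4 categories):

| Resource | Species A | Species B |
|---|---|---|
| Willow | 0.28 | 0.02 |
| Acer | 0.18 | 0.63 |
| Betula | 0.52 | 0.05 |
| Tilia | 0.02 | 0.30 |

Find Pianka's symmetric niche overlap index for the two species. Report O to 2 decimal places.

Σ p₁ᵢp₂ᵢ = 0.0056 + 0.1134 + 0.0260 + 0.0060 = 0.1510
Σp_1ᵢ² = 0.28² + 0.18² + 0.52² + 0.02² = 0.0784 + 0.0324 + 0.2704 + 0.0004 = 0.3816
Σp_2ᵢ² = 0.02² + 0.63² + 0.05² + 0.30² = 0.0004 + 0.3969 + 0.0025 + 0.0900 = 0.4898
O = 0.1510 / √(0.3816 × 0.4898) = 0.1510 / 0.43233 = 0.3493

0.35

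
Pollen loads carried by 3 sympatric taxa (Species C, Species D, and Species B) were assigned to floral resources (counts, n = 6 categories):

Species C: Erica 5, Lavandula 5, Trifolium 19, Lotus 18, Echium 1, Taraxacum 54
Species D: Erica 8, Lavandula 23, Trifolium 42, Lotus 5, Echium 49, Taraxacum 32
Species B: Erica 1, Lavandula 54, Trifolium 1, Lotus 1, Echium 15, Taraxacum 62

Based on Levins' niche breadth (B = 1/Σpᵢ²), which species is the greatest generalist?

Proportions for Species C (n=102): 5/102=0.0490, 5/102=0.0490, 19/102=0.1863, 18/102=0.1765, 1/102=0.0098, 54/102=0.5294
Proportions for Species D (n=159): 8/159=0.0503, 23/159=0.1447, 42/159=0.2642, 5/159=0.0314, 49/159=0.3082, 32/159=0.2013
Proportions for Species B (n=134): 1/134=0.0075, 54/134=0.4030, 1/134=0.0075, 1/134=0.0075, 15/134=0.1119, 62/134=0.4627
Σp_Cᵢ² = 0.0490² + 0.0490² + 0.1863² + 0.1765² + 0.0098² + 0.5294² = 0.002401 + 0.002401 + 0.034708 + 0.031152 + 0.000096 + 0.280264 = 0.351022
B_C = 1 / 0.351022 = 2.8488
Σp_Dᵢ² = 0.0503² + 0.1447² + 0.2642² + 0.0314² + 0.3082² + 0.2013² = 0.002530 + 0.020938 + 0.069802 + 0.000986 + 0.094987 + 0.040522 = 0.229765
B_D = 1 / 0.229765 = 4.3523
Σp_Bᵢ² = 0.0075² + 0.4030² + 0.0075² + 0.0075² + 0.1119² + 0.4627² = 0.000056 + 0.162409 + 0.000056 + 0.000056 + 0.012522 + 0.214091 = 0.389190
B_B = 1 / 0.389190 = 2.5694
Highest B → broadest niche (most generalist): Species D (B = 4.35).

Species D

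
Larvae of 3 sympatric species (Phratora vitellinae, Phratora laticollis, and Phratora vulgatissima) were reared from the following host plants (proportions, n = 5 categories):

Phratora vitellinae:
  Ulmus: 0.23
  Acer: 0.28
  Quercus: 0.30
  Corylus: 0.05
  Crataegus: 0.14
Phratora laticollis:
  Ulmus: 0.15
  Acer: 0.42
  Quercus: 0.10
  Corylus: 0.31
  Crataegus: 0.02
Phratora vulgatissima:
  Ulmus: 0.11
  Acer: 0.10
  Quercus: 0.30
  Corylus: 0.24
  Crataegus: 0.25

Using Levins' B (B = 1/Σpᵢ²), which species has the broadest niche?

Phratora vulgatissima

Σp_viteᵢ² = 0.23² + 0.28² + 0.30² + 0.05² + 0.14² = 0.0529 + 0.0784 + 0.0900 + 0.0025 + 0.0196 = 0.2434
B_vite = 1 / 0.2434 = 4.1085
Σp_latiᵢ² = 0.15² + 0.42² + 0.10² + 0.31² + 0.02² = 0.0225 + 0.1764 + 0.0100 + 0.0961 + 0.0004 = 0.3054
B_lati = 1 / 0.3054 = 3.2744
Σp_vulgᵢ² = 0.11² + 0.10² + 0.30² + 0.24² + 0.25² = 0.0121 + 0.0100 + 0.0900 + 0.0576 + 0.0625 = 0.2322
B_vulg = 1 / 0.2322 = 4.3066
Highest B → broadest niche (most generalist): Phratora vulgatissima (B = 4.31).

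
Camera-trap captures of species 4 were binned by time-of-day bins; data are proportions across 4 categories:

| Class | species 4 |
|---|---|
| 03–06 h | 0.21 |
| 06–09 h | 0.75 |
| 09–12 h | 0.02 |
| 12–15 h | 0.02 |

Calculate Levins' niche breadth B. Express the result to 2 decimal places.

1.65

Σpᵢ² = 0.21² + 0.75² + 0.02² + 0.02² = 0.0441 + 0.5625 + 0.0004 + 0.0004 = 0.6074
B = 1 / 0.6074 = 1.6464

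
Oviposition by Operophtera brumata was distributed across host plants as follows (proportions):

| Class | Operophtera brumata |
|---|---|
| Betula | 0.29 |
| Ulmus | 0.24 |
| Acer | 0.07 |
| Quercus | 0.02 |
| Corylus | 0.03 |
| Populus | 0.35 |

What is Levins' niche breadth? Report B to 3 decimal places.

Σpᵢ² = 0.29² + 0.24² + 0.07² + 0.02² + 0.03² + 0.35² = 0.0841 + 0.0576 + 0.0049 + 0.0004 + 0.0009 + 0.1225 = 0.2704
B = 1 / 0.2704 = 3.69822

3.698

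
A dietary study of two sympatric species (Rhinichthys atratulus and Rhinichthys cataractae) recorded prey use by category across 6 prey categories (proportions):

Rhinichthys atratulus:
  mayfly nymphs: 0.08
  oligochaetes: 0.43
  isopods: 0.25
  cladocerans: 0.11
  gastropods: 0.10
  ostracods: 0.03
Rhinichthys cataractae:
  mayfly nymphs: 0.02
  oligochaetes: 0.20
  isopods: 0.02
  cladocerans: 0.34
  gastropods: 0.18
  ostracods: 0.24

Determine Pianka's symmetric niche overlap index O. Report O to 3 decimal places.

0.594

Σ p₁ᵢp₂ᵢ = 0.0016 + 0.0860 + 0.0050 + 0.0374 + 0.0180 + 0.0072 = 0.1552
Σp_1ᵢ² = 0.08² + 0.43² + 0.25² + 0.11² + 0.10² + 0.03² = 0.0064 + 0.1849 + 0.0625 + 0.0121 + 0.0100 + 0.0009 = 0.2768
Σp_2ᵢ² = 0.02² + 0.20² + 0.02² + 0.34² + 0.18² + 0.24² = 0.0004 + 0.0400 + 0.0004 + 0.1156 + 0.0324 + 0.0576 = 0.2464
O = 0.1552 / √(0.2768 × 0.2464) = 0.1552 / 0.261158 = 0.59428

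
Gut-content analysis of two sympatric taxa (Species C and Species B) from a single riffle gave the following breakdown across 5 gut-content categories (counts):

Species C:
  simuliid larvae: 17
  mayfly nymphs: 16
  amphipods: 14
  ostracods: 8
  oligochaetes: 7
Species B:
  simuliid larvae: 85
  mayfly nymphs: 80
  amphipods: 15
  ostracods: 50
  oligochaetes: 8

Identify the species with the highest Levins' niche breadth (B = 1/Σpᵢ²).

Species C

Proportions for Species C (n=62): 17/62=0.2742, 16/62=0.2581, 14/62=0.2258, 8/62=0.1290, 7/62=0.1129
Proportions for Species B (n=238): 85/238=0.3571, 80/238=0.3361, 15/238=0.0630, 50/238=0.2101, 8/238=0.0336
Σp_Cᵢ² = 0.2742² + 0.2581² + 0.2258² + 0.1290² + 0.1129² = 0.075186 + 0.066616 + 0.050986 + 0.016641 + 0.012746 = 0.222175
B_C = 1 / 0.222175 = 4.5010
Σp_Bᵢ² = 0.3571² + 0.3361² + 0.0630² + 0.2101² + 0.0336² = 0.127520 + 0.112963 + 0.003969 + 0.044142 + 0.001129 = 0.289723
B_B = 1 / 0.289723 = 3.4516
Highest B → broadest niche (most generalist): Species C (B = 4.50).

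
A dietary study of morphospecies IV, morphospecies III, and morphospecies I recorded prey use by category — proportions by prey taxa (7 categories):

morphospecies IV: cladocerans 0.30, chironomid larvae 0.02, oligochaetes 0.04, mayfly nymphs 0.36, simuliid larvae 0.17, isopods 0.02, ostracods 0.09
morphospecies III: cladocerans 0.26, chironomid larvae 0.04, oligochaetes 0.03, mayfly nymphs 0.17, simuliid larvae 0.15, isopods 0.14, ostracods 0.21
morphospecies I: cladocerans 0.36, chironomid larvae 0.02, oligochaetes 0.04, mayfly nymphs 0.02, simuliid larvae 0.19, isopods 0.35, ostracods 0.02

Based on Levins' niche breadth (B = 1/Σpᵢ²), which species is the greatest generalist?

Σp_IVᵢ² = 0.30² + 0.02² + 0.04² + 0.36² + 0.17² + 0.02² + 0.09² = 0.0900 + 0.0004 + 0.0016 + 0.1296 + 0.0289 + 0.0004 + 0.0081 = 0.2590
B_IV = 1 / 0.2590 = 3.8610
Σp_IIIᵢ² = 0.26² + 0.04² + 0.03² + 0.17² + 0.15² + 0.14² + 0.21² = 0.0676 + 0.0016 + 0.0009 + 0.0289 + 0.0225 + 0.0196 + 0.0441 = 0.1852
B_III = 1 / 0.1852 = 5.3996
Σp_Iᵢ² = 0.36² + 0.02² + 0.04² + 0.02² + 0.19² + 0.35² + 0.02² = 0.1296 + 0.0004 + 0.0016 + 0.0004 + 0.0361 + 0.1225 + 0.0004 = 0.2910
B_I = 1 / 0.2910 = 3.4364
Highest B → broadest niche (most generalist): morphospecies III (B = 5.40).

morphospecies III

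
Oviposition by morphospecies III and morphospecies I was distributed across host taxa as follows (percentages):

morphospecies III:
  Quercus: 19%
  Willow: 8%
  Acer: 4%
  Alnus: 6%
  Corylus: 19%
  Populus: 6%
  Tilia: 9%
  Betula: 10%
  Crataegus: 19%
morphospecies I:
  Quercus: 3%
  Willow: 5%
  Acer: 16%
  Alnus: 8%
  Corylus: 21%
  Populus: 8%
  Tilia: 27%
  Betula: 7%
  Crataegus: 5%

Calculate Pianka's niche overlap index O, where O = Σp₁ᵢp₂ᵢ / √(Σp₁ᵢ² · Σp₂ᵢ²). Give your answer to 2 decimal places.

0.69

Convert percentages to proportions (divide by 100).
Σ p₁ᵢp₂ᵢ = 0.0057 + 0.0040 + 0.0064 + 0.0048 + 0.0399 + 0.0048 + 0.0243 + 0.0070 + 0.0095 = 0.1064
Σp_1ᵢ² = 0.19² + 0.08² + 0.04² + 0.06² + 0.19² + 0.06² + 0.09² + 0.10² + 0.19² = 0.0361 + 0.0064 + 0.0016 + 0.0036 + 0.0361 + 0.0036 + 0.0081 + 0.0100 + 0.0361 = 0.1416
Σp_2ᵢ² = 0.03² + 0.05² + 0.16² + 0.08² + 0.21² + 0.08² + 0.27² + 0.07² + 0.05² = 0.0009 + 0.0025 + 0.0256 + 0.0064 + 0.0441 + 0.0064 + 0.0729 + 0.0049 + 0.0025 = 0.1662
O = 0.1064 / √(0.1416 × 0.1662) = 0.1064 / 0.15341 = 0.6936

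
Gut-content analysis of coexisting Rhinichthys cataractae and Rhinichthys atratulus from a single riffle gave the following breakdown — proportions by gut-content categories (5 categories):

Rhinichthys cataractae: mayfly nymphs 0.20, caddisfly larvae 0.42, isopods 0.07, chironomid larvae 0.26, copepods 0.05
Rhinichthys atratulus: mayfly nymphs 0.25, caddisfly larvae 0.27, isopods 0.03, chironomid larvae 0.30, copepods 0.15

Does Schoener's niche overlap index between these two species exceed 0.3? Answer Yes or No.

Yes

Σ|p₁ᵢ − p₂ᵢ| = 0.05 + 0.15 + 0.04 + 0.04 + 0.10 = 0.38
D = 1 − ½ × 0.38 = 1 − 0.190 = 0.8100
D = 0.8100 > 0.3 → Yes.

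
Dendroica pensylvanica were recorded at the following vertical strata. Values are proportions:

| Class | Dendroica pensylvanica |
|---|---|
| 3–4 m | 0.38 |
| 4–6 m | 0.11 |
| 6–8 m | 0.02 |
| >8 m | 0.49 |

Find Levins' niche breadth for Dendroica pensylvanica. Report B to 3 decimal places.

2.519

Σpᵢ² = 0.38² + 0.11² + 0.02² + 0.49² = 0.1444 + 0.0121 + 0.0004 + 0.2401 = 0.3970
B = 1 / 0.3970 = 2.51889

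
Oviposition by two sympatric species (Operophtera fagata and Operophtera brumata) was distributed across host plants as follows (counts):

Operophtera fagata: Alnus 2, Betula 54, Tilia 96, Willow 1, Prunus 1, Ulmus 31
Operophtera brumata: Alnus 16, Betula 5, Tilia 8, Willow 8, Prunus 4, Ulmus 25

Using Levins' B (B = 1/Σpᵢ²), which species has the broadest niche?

Proportions for Operophtera fagata (n=185): 2/185=0.0108, 54/185=0.2919, 96/185=0.5189, 1/185=0.0054, 1/185=0.0054, 31/185=0.1676
Proportions for Operophtera brumata (n=66): 16/66=0.2424, 5/66=0.0758, 8/66=0.1212, 8/66=0.1212, 4/66=0.0606, 25/66=0.3788
Σp_fagaᵢ² = 0.0108² + 0.2919² + 0.5189² + 0.0054² + 0.0054² + 0.1676² = 0.000117 + 0.085206 + 0.269257 + 0.000029 + 0.000029 + 0.028090 = 0.382728
B_faga = 1 / 0.382728 = 2.6128
Σp_brumᵢ² = 0.2424² + 0.0758² + 0.1212² + 0.1212² + 0.0606² + 0.3788² = 0.058758 + 0.005746 + 0.014689 + 0.014689 + 0.003672 + 0.143489 = 0.241043
B_brum = 1 / 0.241043 = 4.1486
Highest B → broadest niche (most generalist): Operophtera brumata (B = 4.15).

Operophtera brumata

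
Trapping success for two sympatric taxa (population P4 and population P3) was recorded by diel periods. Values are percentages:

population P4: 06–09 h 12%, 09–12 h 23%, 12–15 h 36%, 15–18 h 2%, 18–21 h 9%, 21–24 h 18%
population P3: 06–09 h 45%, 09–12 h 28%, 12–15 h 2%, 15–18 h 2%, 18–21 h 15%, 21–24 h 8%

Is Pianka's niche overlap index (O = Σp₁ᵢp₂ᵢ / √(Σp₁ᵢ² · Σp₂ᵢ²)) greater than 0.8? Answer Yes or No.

No

Convert percentages to proportions (divide by 100).
Σ p₁ᵢp₂ᵢ = 0.0540 + 0.0644 + 0.0072 + 0.0004 + 0.0135 + 0.0144 = 0.1539
Σp_1ᵢ² = 0.12² + 0.23² + 0.36² + 0.02² + 0.09² + 0.18² = 0.0144 + 0.0529 + 0.1296 + 0.0004 + 0.0081 + 0.0324 = 0.2378
Σp_2ᵢ² = 0.45² + 0.28² + 0.02² + 0.02² + 0.15² + 0.08² = 0.2025 + 0.0784 + 0.0004 + 0.0004 + 0.0225 + 0.0064 = 0.3106
O = 0.1539 / √(0.2378 × 0.3106) = 0.1539 / 0.27177 = 0.5663
O = 0.5663 < 0.8 → No.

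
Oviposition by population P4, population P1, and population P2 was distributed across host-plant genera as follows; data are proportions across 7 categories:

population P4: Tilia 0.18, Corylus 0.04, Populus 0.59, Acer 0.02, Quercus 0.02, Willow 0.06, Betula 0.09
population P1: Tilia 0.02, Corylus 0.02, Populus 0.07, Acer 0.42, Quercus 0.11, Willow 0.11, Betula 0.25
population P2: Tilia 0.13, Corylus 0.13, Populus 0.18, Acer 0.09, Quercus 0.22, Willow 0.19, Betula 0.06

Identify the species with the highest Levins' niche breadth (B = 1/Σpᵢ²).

population P2

Σp_P4ᵢ² = 0.18² + 0.04² + 0.59² + 0.02² + 0.02² + 0.06² + 0.09² = 0.0324 + 0.0016 + 0.3481 + 0.0004 + 0.0004 + 0.0036 + 0.0081 = 0.3946
B_P4 = 1 / 0.3946 = 2.5342
Σp_P1ᵢ² = 0.02² + 0.02² + 0.07² + 0.42² + 0.11² + 0.11² + 0.25² = 0.0004 + 0.0004 + 0.0049 + 0.1764 + 0.0121 + 0.0121 + 0.0625 = 0.2688
B_P1 = 1 / 0.2688 = 3.7202
Σp_P2ᵢ² = 0.13² + 0.13² + 0.18² + 0.09² + 0.22² + 0.19² + 0.06² = 0.0169 + 0.0169 + 0.0324 + 0.0081 + 0.0484 + 0.0361 + 0.0036 = 0.1624
B_P2 = 1 / 0.1624 = 6.1576
Highest B → broadest niche (most generalist): population P2 (B = 6.16).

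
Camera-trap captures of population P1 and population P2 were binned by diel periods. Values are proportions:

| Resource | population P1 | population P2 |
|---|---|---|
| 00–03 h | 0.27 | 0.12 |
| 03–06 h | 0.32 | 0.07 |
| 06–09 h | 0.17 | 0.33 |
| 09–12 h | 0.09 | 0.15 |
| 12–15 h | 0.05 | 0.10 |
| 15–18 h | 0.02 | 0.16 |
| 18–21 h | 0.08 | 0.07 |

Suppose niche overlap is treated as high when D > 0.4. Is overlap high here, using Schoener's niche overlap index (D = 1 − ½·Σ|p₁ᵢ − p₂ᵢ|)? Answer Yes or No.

Σ|p₁ᵢ − p₂ᵢ| = 0.15 + 0.25 + 0.16 + 0.06 + 0.05 + 0.14 + 0.01 = 0.82
D = 1 − ½ × 0.82 = 1 − 0.410 = 0.5900
D = 0.5900 > 0.4 → Yes.

Yes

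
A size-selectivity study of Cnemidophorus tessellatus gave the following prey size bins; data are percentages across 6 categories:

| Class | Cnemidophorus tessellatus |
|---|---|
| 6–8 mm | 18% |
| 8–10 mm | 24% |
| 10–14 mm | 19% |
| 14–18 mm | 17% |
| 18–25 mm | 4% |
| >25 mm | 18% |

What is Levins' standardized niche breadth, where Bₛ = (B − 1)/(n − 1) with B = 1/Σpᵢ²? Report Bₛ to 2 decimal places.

0.86

Convert percentages to proportions (divide by 100).
Σpᵢ² = 0.18² + 0.24² + 0.19² + 0.17² + 0.04² + 0.18² = 0.0324 + 0.0576 + 0.0361 + 0.0289 + 0.0016 + 0.0324 = 0.1890
B = 1 / 0.1890 = 5.2910
Bₛ = (B − 1)/(n − 1) = (5.2910 − 1)/(6 − 1) = 4.2910/5 = 0.8582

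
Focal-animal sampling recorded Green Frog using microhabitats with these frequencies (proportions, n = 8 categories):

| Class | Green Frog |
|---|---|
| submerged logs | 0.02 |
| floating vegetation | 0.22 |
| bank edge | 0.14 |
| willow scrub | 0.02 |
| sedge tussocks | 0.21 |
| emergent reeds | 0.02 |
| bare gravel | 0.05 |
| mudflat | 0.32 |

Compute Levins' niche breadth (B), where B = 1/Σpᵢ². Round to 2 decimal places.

4.58

Σpᵢ² = 0.02² + 0.22² + 0.14² + 0.02² + 0.21² + 0.02² + 0.05² + 0.32² = 0.0004 + 0.0484 + 0.0196 + 0.0004 + 0.0441 + 0.0004 + 0.0025 + 0.1024 = 0.2182
B = 1 / 0.2182 = 4.5830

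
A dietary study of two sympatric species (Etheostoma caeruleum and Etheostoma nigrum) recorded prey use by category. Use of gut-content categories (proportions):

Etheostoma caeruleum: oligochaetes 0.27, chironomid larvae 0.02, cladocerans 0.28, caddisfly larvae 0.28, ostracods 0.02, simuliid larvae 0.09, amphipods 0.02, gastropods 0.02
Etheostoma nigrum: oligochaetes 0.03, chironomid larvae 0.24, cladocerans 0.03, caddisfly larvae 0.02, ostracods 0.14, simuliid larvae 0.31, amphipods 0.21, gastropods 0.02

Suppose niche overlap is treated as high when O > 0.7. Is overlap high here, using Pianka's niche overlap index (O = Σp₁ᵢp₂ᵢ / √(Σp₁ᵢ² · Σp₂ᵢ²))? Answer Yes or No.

No

Σ p₁ᵢp₂ᵢ = 0.0081 + 0.0048 + 0.0084 + 0.0056 + 0.0028 + 0.0279 + 0.0042 + 0.0004 = 0.0622
Σp_1ᵢ² = 0.27² + 0.02² + 0.28² + 0.28² + 0.02² + 0.09² + 0.02² + 0.02² = 0.0729 + 0.0004 + 0.0784 + 0.0784 + 0.0004 + 0.0081 + 0.0004 + 0.0004 = 0.2394
Σp_2ᵢ² = 0.03² + 0.24² + 0.03² + 0.02² + 0.14² + 0.31² + 0.21² + 0.02² = 0.0009 + 0.0576 + 0.0009 + 0.0004 + 0.0196 + 0.0961 + 0.0441 + 0.0004 = 0.2200
O = 0.0622 / √(0.2394 × 0.2200) = 0.0622 / 0.22950 = 0.2710
O = 0.2710 < 0.7 → No.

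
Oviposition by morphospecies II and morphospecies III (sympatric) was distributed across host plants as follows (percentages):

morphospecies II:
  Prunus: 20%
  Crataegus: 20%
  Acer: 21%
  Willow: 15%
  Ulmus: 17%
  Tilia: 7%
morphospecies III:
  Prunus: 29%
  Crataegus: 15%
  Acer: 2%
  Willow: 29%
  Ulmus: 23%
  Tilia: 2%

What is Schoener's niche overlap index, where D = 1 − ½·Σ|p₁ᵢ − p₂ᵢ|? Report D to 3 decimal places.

0.710

Convert percentages to proportions (divide by 100).
Σ|p₁ᵢ − p₂ᵢ| = 0.09 + 0.05 + 0.19 + 0.14 + 0.06 + 0.05 = 0.58
D = 1 − ½ × 0.58 = 1 − 0.290 = 0.71000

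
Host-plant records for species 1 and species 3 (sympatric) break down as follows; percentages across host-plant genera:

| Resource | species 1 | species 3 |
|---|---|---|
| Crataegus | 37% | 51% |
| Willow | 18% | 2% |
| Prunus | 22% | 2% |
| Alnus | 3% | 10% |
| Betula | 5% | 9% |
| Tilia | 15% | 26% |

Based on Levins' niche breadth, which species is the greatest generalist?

species 1

Convert percentages to proportions (divide by 100).
Σp_1ᵢ² = 0.37² + 0.18² + 0.22² + 0.03² + 0.05² + 0.15² = 0.1369 + 0.0324 + 0.0484 + 0.0009 + 0.0025 + 0.0225 = 0.2436
B_1 = 1 / 0.2436 = 4.1051
Σp_3ᵢ² = 0.51² + 0.02² + 0.02² + 0.10² + 0.09² + 0.26² = 0.2601 + 0.0004 + 0.0004 + 0.0100 + 0.0081 + 0.0676 = 0.3466
B_3 = 1 / 0.3466 = 2.8852
Highest B → broadest niche (most generalist): species 1 (B = 4.11).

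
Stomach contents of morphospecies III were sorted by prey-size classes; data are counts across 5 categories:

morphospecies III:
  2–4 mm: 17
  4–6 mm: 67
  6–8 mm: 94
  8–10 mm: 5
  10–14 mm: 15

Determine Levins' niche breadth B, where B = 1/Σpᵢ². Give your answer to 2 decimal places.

2.83

Proportions for morphospecies III (n=198): 17/198=0.0859, 67/198=0.3384, 94/198=0.4747, 5/198=0.0253, 15/198=0.0758
Σpᵢ² = 0.0859² + 0.3384² + 0.4747² + 0.0253² + 0.0758² = 0.007379 + 0.114515 + 0.225340 + 0.000640 + 0.005746 = 0.353620
B = 1 / 0.353620 = 2.8279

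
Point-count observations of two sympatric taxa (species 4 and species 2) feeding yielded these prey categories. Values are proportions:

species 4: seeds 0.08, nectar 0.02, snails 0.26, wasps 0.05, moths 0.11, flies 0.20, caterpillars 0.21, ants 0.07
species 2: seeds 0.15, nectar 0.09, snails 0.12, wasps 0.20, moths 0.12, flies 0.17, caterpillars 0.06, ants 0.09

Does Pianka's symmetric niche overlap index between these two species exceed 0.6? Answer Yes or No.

Yes

Σ p₁ᵢp₂ᵢ = 0.0120 + 0.0018 + 0.0312 + 0.0100 + 0.0132 + 0.0340 + 0.0126 + 0.0063 = 0.1211
Σp_1ᵢ² = 0.08² + 0.02² + 0.26² + 0.05² + 0.11² + 0.20² + 0.21² + 0.07² = 0.0064 + 0.0004 + 0.0676 + 0.0025 + 0.0121 + 0.0400 + 0.0441 + 0.0049 = 0.1780
Σp_2ᵢ² = 0.15² + 0.09² + 0.12² + 0.20² + 0.12² + 0.17² + 0.06² + 0.09² = 0.0225 + 0.0081 + 0.0144 + 0.0400 + 0.0144 + 0.0289 + 0.0036 + 0.0081 = 0.1400
O = 0.1211 / √(0.1780 × 0.1400) = 0.1211 / 0.15786 = 0.7671
O = 0.7671 > 0.6 → Yes.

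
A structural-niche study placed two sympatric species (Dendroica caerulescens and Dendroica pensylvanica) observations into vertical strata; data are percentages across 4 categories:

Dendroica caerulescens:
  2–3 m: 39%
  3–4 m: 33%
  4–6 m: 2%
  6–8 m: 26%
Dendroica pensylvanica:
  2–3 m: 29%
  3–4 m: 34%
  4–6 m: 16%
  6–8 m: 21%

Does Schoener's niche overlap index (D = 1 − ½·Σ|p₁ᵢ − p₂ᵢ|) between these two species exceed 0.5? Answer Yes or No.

Yes

Convert percentages to proportions (divide by 100).
Σ|p₁ᵢ − p₂ᵢ| = 0.10 + 0.01 + 0.14 + 0.05 = 0.30
D = 1 − ½ × 0.30 = 1 − 0.150 = 0.8500
D = 0.8500 > 0.5 → Yes.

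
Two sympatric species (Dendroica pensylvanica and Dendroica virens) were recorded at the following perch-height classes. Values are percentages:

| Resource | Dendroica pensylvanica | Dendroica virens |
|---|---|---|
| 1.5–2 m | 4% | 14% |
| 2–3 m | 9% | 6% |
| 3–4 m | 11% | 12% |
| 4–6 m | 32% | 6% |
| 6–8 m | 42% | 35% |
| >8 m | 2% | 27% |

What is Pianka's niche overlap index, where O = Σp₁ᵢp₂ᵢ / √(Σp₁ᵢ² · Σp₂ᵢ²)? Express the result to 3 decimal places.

0.734

Convert percentages to proportions (divide by 100).
Σ p₁ᵢp₂ᵢ = 0.0056 + 0.0054 + 0.0132 + 0.0192 + 0.1470 + 0.0054 = 0.1958
Σp_1ᵢ² = 0.04² + 0.09² + 0.11² + 0.32² + 0.42² + 0.02² = 0.0016 + 0.0081 + 0.0121 + 0.1024 + 0.1764 + 0.0004 = 0.3010
Σp_2ᵢ² = 0.14² + 0.06² + 0.12² + 0.06² + 0.35² + 0.27² = 0.0196 + 0.0036 + 0.0144 + 0.0036 + 0.1225 + 0.0729 = 0.2366
O = 0.1958 / √(0.3010 × 0.2366) = 0.1958 / 0.266864 = 0.73371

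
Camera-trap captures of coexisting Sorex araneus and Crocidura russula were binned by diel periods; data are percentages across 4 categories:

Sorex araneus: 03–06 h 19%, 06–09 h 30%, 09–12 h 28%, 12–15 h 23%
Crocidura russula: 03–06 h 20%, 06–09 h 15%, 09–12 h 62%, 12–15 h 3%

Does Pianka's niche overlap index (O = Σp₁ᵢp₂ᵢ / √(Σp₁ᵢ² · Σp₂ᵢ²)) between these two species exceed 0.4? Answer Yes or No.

Yes

Convert percentages to proportions (divide by 100).
Σ p₁ᵢp₂ᵢ = 0.0380 + 0.0450 + 0.1736 + 0.0069 = 0.2635
Σp_1ᵢ² = 0.19² + 0.30² + 0.28² + 0.23² = 0.0361 + 0.0900 + 0.0784 + 0.0529 = 0.2574
Σp_2ᵢ² = 0.20² + 0.15² + 0.62² + 0.03² = 0.0400 + 0.0225 + 0.3844 + 0.0009 = 0.4478
O = 0.2635 / √(0.2574 × 0.4478) = 0.2635 / 0.33951 = 0.7761
O = 0.7761 > 0.4 → Yes.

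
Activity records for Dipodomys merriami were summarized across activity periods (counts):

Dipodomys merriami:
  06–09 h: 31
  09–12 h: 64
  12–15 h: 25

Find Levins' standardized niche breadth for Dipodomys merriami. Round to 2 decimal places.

0.77

Proportions for Dipodomys merriami (n=120): 31/120=0.2583, 64/120=0.5333, 25/120=0.2083
Σpᵢ² = 0.2583² + 0.5333² + 0.2083² = 0.066719 + 0.284409 + 0.043389 = 0.394517
B = 1 / 0.394517 = 2.5347
Bₛ = (B − 1)/(n − 1) = (2.5347 − 1)/(3 − 1) = 1.5347/2 = 0.7674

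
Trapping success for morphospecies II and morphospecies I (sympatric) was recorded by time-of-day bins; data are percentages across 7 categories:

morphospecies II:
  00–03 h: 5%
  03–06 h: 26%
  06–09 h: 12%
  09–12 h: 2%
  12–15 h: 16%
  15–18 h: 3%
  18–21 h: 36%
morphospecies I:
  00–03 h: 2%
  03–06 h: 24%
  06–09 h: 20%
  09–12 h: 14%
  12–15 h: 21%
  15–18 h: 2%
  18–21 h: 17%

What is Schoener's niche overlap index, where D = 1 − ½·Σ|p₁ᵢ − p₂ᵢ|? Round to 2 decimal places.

0.75

Convert percentages to proportions (divide by 100).
Σ|p₁ᵢ − p₂ᵢ| = 0.03 + 0.02 + 0.08 + 0.12 + 0.05 + 0.01 + 0.19 = 0.50
D = 1 − ½ × 0.50 = 1 − 0.250 = 0.7500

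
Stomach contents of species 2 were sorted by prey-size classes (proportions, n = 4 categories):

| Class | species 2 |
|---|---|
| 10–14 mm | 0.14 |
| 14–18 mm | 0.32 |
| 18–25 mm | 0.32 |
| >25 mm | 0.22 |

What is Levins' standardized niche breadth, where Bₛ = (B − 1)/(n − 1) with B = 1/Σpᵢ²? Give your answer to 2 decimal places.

0.89

Σpᵢ² = 0.14² + 0.32² + 0.32² + 0.22² = 0.0196 + 0.1024 + 0.1024 + 0.0484 = 0.2728
B = 1 / 0.2728 = 3.6657
Bₛ = (B − 1)/(n − 1) = (3.6657 − 1)/(4 − 1) = 2.6657/3 = 0.8886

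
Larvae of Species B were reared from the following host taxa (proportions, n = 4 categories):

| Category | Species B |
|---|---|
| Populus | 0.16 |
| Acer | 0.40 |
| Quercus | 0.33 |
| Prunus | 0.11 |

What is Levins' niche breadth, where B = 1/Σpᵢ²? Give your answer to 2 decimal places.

Σpᵢ² = 0.16² + 0.40² + 0.33² + 0.11² = 0.0256 + 0.1600 + 0.1089 + 0.0121 = 0.3066
B = 1 / 0.3066 = 3.2616

3.26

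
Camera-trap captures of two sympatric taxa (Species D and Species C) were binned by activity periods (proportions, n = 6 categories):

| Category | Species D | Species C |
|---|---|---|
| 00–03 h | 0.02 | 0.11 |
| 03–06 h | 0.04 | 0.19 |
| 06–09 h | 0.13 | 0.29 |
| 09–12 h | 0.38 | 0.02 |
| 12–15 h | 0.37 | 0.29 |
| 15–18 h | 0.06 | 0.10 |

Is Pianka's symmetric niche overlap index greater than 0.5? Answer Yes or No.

Σ p₁ᵢp₂ᵢ = 0.0022 + 0.0076 + 0.0377 + 0.0076 + 0.1073 + 0.0060 = 0.1684
Σp_1ᵢ² = 0.02² + 0.04² + 0.13² + 0.38² + 0.37² + 0.06² = 0.0004 + 0.0016 + 0.0169 + 0.1444 + 0.1369 + 0.0036 = 0.3038
Σp_2ᵢ² = 0.11² + 0.19² + 0.29² + 0.02² + 0.29² + 0.10² = 0.0121 + 0.0361 + 0.0841 + 0.0004 + 0.0841 + 0.0100 = 0.2268
O = 0.1684 / √(0.3038 × 0.2268) = 0.1684 / 0.26249 = 0.6415
O = 0.6415 > 0.5 → Yes.

Yes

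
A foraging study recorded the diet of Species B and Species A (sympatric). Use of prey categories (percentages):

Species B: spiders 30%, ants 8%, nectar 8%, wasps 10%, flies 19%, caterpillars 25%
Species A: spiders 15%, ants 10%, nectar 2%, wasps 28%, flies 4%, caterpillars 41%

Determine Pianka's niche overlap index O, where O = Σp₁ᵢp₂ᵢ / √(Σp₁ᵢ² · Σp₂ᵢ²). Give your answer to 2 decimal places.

0.79

Convert percentages to proportions (divide by 100).
Σ p₁ᵢp₂ᵢ = 0.0450 + 0.0080 + 0.0016 + 0.0280 + 0.0076 + 0.1025 = 0.1927
Σp_1ᵢ² = 0.30² + 0.08² + 0.08² + 0.10² + 0.19² + 0.25² = 0.0900 + 0.0064 + 0.0064 + 0.0100 + 0.0361 + 0.0625 = 0.2114
Σp_2ᵢ² = 0.15² + 0.10² + 0.02² + 0.28² + 0.04² + 0.41² = 0.0225 + 0.0100 + 0.0004 + 0.0784 + 0.0016 + 0.1681 = 0.2810
O = 0.1927 / √(0.2114 × 0.2810) = 0.1927 / 0.24373 = 0.7906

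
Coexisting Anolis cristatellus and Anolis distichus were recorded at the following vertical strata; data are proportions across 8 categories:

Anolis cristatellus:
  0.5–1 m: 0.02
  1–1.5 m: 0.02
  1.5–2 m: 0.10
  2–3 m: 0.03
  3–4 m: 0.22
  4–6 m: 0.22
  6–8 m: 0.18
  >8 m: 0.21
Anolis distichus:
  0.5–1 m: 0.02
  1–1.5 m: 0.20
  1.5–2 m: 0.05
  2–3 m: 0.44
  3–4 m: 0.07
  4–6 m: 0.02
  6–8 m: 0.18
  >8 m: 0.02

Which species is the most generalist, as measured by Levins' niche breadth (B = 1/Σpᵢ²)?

Anolis cristatellus

Σp_crisᵢ² = 0.02² + 0.02² + 0.10² + 0.03² + 0.22² + 0.22² + 0.18² + 0.21² = 0.0004 + 0.0004 + 0.0100 + 0.0009 + 0.0484 + 0.0484 + 0.0324 + 0.0441 = 0.1850
B_cris = 1 / 0.1850 = 5.4054
Σp_distᵢ² = 0.02² + 0.20² + 0.05² + 0.44² + 0.07² + 0.02² + 0.18² + 0.02² = 0.0004 + 0.0400 + 0.0025 + 0.1936 + 0.0049 + 0.0004 + 0.0324 + 0.0004 = 0.2746
B_dist = 1 / 0.2746 = 3.6417
Highest B → broadest niche (most generalist): Anolis cristatellus (B = 5.41).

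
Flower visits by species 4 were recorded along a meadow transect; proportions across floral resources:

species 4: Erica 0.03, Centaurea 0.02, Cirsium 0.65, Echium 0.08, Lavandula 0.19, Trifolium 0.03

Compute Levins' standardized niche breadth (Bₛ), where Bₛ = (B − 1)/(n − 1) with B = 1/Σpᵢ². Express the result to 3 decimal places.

Σpᵢ² = 0.03² + 0.02² + 0.65² + 0.08² + 0.19² + 0.03² = 0.0009 + 0.0004 + 0.4225 + 0.0064 + 0.0361 + 0.0009 = 0.4672
B = 1 / 0.4672 = 2.14041
Bₛ = (B − 1)/(n − 1) = (2.14041 − 1)/(6 − 1) = 1.14041/5 = 0.22808

0.228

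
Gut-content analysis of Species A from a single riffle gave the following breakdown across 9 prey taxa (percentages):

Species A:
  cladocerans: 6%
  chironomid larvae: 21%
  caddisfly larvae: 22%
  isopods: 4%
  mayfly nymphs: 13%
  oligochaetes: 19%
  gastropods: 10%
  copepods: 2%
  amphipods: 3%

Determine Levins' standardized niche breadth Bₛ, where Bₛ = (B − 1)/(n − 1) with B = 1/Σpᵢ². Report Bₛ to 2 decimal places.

Convert percentages to proportions (divide by 100).
Σpᵢ² = 0.06² + 0.21² + 0.22² + 0.04² + 0.13² + 0.19² + 0.10² + 0.02² + 0.03² = 0.0036 + 0.0441 + 0.0484 + 0.0016 + 0.0169 + 0.0361 + 0.0100 + 0.0004 + 0.0009 = 0.1620
B = 1 / 0.1620 = 6.1728
Bₛ = (B − 1)/(n − 1) = (6.1728 − 1)/(9 − 1) = 5.1728/8 = 0.6466

0.65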